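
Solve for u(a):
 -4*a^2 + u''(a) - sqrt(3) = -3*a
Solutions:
 u(a) = C1 + C2*a + a^4/3 - a^3/2 + sqrt(3)*a^2/2


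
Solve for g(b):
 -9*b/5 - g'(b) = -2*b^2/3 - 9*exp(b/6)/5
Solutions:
 g(b) = C1 + 2*b^3/9 - 9*b^2/10 + 54*exp(b/6)/5


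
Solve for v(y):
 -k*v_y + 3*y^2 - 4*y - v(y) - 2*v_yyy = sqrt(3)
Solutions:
 v(y) = C1*exp(y*(2*k/((-6^(1/3) + 2^(1/3)*3^(5/6)*I)*(sqrt(3)*sqrt(2*k^3 + 27) + 9)^(1/3)) + 6^(1/3)*(sqrt(3)*sqrt(2*k^3 + 27) + 9)^(1/3)/12 - 2^(1/3)*3^(5/6)*I*(sqrt(3)*sqrt(2*k^3 + 27) + 9)^(1/3)/12)) + C2*exp(y*(-2*k/((6^(1/3) + 2^(1/3)*3^(5/6)*I)*(sqrt(3)*sqrt(2*k^3 + 27) + 9)^(1/3)) + 6^(1/3)*(sqrt(3)*sqrt(2*k^3 + 27) + 9)^(1/3)/12 + 2^(1/3)*3^(5/6)*I*(sqrt(3)*sqrt(2*k^3 + 27) + 9)^(1/3)/12)) + C3*exp(6^(1/3)*y*(6^(1/3)*k/(sqrt(3)*sqrt(2*k^3 + 27) + 9)^(1/3) - (sqrt(3)*sqrt(2*k^3 + 27) + 9)^(1/3))/6) + 6*k^2 - 6*k*y + 4*k + 3*y^2 - 4*y - sqrt(3)


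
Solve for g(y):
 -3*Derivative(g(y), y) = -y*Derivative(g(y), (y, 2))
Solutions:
 g(y) = C1 + C2*y^4


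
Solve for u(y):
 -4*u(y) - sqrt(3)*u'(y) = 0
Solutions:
 u(y) = C1*exp(-4*sqrt(3)*y/3)


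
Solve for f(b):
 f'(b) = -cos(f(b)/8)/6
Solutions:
 b/6 - 4*log(sin(f(b)/8) - 1) + 4*log(sin(f(b)/8) + 1) = C1


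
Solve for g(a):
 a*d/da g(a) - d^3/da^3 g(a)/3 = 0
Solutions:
 g(a) = C1 + Integral(C2*airyai(3^(1/3)*a) + C3*airybi(3^(1/3)*a), a)


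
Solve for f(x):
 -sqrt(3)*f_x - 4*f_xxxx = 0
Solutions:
 f(x) = C1 + C4*exp(-2^(1/3)*3^(1/6)*x/2) + (C2*sin(2^(1/3)*3^(2/3)*x/4) + C3*cos(2^(1/3)*3^(2/3)*x/4))*exp(2^(1/3)*3^(1/6)*x/4)


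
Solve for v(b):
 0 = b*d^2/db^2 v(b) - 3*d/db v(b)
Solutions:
 v(b) = C1 + C2*b^4


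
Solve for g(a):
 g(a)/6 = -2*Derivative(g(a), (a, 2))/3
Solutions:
 g(a) = C1*sin(a/2) + C2*cos(a/2)


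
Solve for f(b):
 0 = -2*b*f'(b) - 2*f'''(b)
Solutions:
 f(b) = C1 + Integral(C2*airyai(-b) + C3*airybi(-b), b)


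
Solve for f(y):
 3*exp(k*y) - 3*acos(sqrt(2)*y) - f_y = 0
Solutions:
 f(y) = C1 - 3*y*acos(sqrt(2)*y) + 3*sqrt(2)*sqrt(1 - 2*y^2)/2 + 3*Piecewise((exp(k*y)/k, Ne(k, 0)), (y, True))


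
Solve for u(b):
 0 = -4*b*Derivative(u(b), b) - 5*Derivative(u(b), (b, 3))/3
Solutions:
 u(b) = C1 + Integral(C2*airyai(-12^(1/3)*5^(2/3)*b/5) + C3*airybi(-12^(1/3)*5^(2/3)*b/5), b)


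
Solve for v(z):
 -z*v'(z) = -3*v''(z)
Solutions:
 v(z) = C1 + C2*erfi(sqrt(6)*z/6)


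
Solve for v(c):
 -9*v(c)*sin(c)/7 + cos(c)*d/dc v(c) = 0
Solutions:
 v(c) = C1/cos(c)^(9/7)


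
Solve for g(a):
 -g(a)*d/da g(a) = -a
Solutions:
 g(a) = -sqrt(C1 + a^2)
 g(a) = sqrt(C1 + a^2)


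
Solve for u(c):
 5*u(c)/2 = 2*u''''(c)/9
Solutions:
 u(c) = C1*exp(-5^(1/4)*sqrt(6)*c/2) + C2*exp(5^(1/4)*sqrt(6)*c/2) + C3*sin(5^(1/4)*sqrt(6)*c/2) + C4*cos(5^(1/4)*sqrt(6)*c/2)


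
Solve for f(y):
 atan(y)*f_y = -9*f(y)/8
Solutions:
 f(y) = C1*exp(-9*Integral(1/atan(y), y)/8)


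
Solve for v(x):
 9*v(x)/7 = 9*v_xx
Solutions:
 v(x) = C1*exp(-sqrt(7)*x/7) + C2*exp(sqrt(7)*x/7)


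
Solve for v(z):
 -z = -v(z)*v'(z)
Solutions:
 v(z) = -sqrt(C1 + z^2)
 v(z) = sqrt(C1 + z^2)


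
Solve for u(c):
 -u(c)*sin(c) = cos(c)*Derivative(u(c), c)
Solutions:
 u(c) = C1*cos(c)


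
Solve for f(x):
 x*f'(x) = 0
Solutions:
 f(x) = C1


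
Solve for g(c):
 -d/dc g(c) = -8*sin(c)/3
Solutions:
 g(c) = C1 - 8*cos(c)/3


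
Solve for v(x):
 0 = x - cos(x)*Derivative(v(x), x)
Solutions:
 v(x) = C1 + Integral(x/cos(x), x)


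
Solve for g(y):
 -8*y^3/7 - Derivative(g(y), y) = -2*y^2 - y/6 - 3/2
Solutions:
 g(y) = C1 - 2*y^4/7 + 2*y^3/3 + y^2/12 + 3*y/2


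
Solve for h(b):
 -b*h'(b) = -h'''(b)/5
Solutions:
 h(b) = C1 + Integral(C2*airyai(5^(1/3)*b) + C3*airybi(5^(1/3)*b), b)


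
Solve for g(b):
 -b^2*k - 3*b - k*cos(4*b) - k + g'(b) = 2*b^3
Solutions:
 g(b) = C1 + b^4/2 + b^3*k/3 + 3*b^2/2 + b*k + k*sin(4*b)/4


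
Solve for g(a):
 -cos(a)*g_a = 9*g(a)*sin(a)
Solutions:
 g(a) = C1*cos(a)^9


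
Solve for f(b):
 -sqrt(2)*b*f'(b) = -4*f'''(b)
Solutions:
 f(b) = C1 + Integral(C2*airyai(sqrt(2)*b/2) + C3*airybi(sqrt(2)*b/2), b)


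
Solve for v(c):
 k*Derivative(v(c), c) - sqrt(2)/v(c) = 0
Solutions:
 v(c) = -sqrt(C1 + 2*sqrt(2)*c/k)
 v(c) = sqrt(C1 + 2*sqrt(2)*c/k)


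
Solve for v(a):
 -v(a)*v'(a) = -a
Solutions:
 v(a) = -sqrt(C1 + a^2)
 v(a) = sqrt(C1 + a^2)


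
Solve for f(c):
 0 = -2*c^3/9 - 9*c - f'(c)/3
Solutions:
 f(c) = C1 - c^4/6 - 27*c^2/2


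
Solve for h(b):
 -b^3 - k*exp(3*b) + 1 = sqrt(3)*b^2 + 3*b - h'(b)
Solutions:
 h(b) = C1 + b^4/4 + sqrt(3)*b^3/3 + 3*b^2/2 - b + k*exp(3*b)/3


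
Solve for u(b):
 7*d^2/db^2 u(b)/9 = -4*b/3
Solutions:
 u(b) = C1 + C2*b - 2*b^3/7


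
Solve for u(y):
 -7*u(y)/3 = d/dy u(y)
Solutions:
 u(y) = C1*exp(-7*y/3)


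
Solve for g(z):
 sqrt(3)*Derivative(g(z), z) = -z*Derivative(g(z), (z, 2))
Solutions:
 g(z) = C1 + C2*z^(1 - sqrt(3))


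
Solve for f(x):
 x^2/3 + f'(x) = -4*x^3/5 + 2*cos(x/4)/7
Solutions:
 f(x) = C1 - x^4/5 - x^3/9 + 8*sin(x/4)/7


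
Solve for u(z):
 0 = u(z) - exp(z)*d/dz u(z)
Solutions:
 u(z) = C1*exp(-exp(-z))


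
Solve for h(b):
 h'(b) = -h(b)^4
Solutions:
 h(b) = (-3^(2/3) - 3*3^(1/6)*I)*(1/(C1 + b))^(1/3)/6
 h(b) = (-3^(2/3) + 3*3^(1/6)*I)*(1/(C1 + b))^(1/3)/6
 h(b) = (1/(C1 + 3*b))^(1/3)


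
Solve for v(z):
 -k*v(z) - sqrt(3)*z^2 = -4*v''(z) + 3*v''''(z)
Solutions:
 v(z) = C1*exp(-sqrt(3)*z*sqrt(2 - sqrt(4 - 3*k))/3) + C2*exp(sqrt(3)*z*sqrt(2 - sqrt(4 - 3*k))/3) + C3*exp(-sqrt(3)*z*sqrt(sqrt(4 - 3*k) + 2)/3) + C4*exp(sqrt(3)*z*sqrt(sqrt(4 - 3*k) + 2)/3) - sqrt(3)*z^2/k - 8*sqrt(3)/k^2


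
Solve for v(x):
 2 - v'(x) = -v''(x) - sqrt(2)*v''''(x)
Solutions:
 v(x) = C1 + C2*exp(-x*(-2*2^(1/6)*3^(2/3)/(9*sqrt(2) + sqrt(6)*sqrt(2*sqrt(2) + 27))^(1/3) + 6^(1/3)*(9*sqrt(2) + sqrt(6)*sqrt(2*sqrt(2) + 27))^(1/3))/12)*sin(x*(6*6^(1/6)/(9*sqrt(2) + sqrt(6)*sqrt(2*sqrt(2) + 27))^(1/3) + 2^(1/3)*3^(5/6)*(9*sqrt(2) + sqrt(6)*sqrt(2*sqrt(2) + 27))^(1/3))/12) + C3*exp(-x*(-2*2^(1/6)*3^(2/3)/(9*sqrt(2) + sqrt(6)*sqrt(2*sqrt(2) + 27))^(1/3) + 6^(1/3)*(9*sqrt(2) + sqrt(6)*sqrt(2*sqrt(2) + 27))^(1/3))/12)*cos(x*(6*6^(1/6)/(9*sqrt(2) + sqrt(6)*sqrt(2*sqrt(2) + 27))^(1/3) + 2^(1/3)*3^(5/6)*(9*sqrt(2) + sqrt(6)*sqrt(2*sqrt(2) + 27))^(1/3))/12) + C4*exp(x*(-2*2^(1/6)*3^(2/3)/(9*sqrt(2) + sqrt(6)*sqrt(2*sqrt(2) + 27))^(1/3) + 6^(1/3)*(9*sqrt(2) + sqrt(6)*sqrt(2*sqrt(2) + 27))^(1/3))/6) + 2*x


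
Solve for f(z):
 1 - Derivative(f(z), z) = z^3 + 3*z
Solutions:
 f(z) = C1 - z^4/4 - 3*z^2/2 + z


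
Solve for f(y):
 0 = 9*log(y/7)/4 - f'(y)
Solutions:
 f(y) = C1 + 9*y*log(y)/4 - 9*y*log(7)/4 - 9*y/4


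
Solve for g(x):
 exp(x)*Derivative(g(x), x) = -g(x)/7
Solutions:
 g(x) = C1*exp(exp(-x)/7)


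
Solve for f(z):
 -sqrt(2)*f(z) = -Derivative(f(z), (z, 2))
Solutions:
 f(z) = C1*exp(-2^(1/4)*z) + C2*exp(2^(1/4)*z)


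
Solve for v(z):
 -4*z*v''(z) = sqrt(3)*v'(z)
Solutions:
 v(z) = C1 + C2*z^(1 - sqrt(3)/4)


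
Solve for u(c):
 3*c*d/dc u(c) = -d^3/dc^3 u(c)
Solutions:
 u(c) = C1 + Integral(C2*airyai(-3^(1/3)*c) + C3*airybi(-3^(1/3)*c), c)


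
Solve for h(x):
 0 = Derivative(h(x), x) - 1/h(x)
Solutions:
 h(x) = -sqrt(C1 + 2*x)
 h(x) = sqrt(C1 + 2*x)


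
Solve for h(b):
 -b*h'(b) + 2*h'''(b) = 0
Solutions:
 h(b) = C1 + Integral(C2*airyai(2^(2/3)*b/2) + C3*airybi(2^(2/3)*b/2), b)


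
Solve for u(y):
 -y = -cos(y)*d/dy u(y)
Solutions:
 u(y) = C1 + Integral(y/cos(y), y)


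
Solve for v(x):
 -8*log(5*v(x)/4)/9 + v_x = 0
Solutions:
 9*Integral(1/(-log(_y) - log(5) + 2*log(2)), (_y, v(x)))/8 = C1 - x


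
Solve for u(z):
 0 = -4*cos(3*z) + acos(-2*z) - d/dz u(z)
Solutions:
 u(z) = C1 + z*acos(-2*z) + sqrt(1 - 4*z^2)/2 - 4*sin(3*z)/3


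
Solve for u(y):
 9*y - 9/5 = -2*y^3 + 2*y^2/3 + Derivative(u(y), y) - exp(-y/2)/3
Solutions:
 u(y) = C1 + y^4/2 - 2*y^3/9 + 9*y^2/2 - 9*y/5 - 2*exp(-y/2)/3


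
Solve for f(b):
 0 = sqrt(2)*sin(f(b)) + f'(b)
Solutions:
 f(b) = -acos((-C1 - exp(2*sqrt(2)*b))/(C1 - exp(2*sqrt(2)*b))) + 2*pi
 f(b) = acos((-C1 - exp(2*sqrt(2)*b))/(C1 - exp(2*sqrt(2)*b)))


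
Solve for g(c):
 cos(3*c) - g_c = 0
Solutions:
 g(c) = C1 + sin(3*c)/3


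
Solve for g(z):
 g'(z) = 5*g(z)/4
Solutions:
 g(z) = C1*exp(5*z/4)


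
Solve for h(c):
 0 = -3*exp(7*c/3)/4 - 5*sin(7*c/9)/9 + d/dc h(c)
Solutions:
 h(c) = C1 + 9*exp(7*c/3)/28 - 5*cos(7*c/9)/7


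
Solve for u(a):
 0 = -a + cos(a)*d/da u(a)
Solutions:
 u(a) = C1 + Integral(a/cos(a), a)


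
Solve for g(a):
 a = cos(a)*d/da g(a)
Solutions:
 g(a) = C1 + Integral(a/cos(a), a)


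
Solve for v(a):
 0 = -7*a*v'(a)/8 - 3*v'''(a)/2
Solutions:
 v(a) = C1 + Integral(C2*airyai(-126^(1/3)*a/6) + C3*airybi(-126^(1/3)*a/6), a)


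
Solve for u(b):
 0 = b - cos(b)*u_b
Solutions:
 u(b) = C1 + Integral(b/cos(b), b)


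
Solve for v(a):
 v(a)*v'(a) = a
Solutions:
 v(a) = -sqrt(C1 + a^2)
 v(a) = sqrt(C1 + a^2)


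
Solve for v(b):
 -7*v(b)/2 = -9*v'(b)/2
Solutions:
 v(b) = C1*exp(7*b/9)


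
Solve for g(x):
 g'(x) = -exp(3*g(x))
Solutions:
 g(x) = log((-3^(2/3) - 3*3^(1/6)*I)*(1/(C1 + x))^(1/3)/6)
 g(x) = log((-3^(2/3) + 3*3^(1/6)*I)*(1/(C1 + x))^(1/3)/6)
 g(x) = log(1/(C1 + 3*x))/3


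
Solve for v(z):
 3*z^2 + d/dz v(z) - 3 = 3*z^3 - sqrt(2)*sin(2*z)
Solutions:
 v(z) = C1 + 3*z^4/4 - z^3 + 3*z + sqrt(2)*cos(2*z)/2


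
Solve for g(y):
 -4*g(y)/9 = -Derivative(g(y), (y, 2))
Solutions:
 g(y) = C1*exp(-2*y/3) + C2*exp(2*y/3)


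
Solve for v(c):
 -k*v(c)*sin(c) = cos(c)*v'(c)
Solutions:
 v(c) = C1*exp(k*log(cos(c)))


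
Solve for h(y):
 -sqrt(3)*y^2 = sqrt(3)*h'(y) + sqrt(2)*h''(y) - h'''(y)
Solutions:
 h(y) = C1 + C2*exp(sqrt(2)*y*(1 - sqrt(1 + 2*sqrt(3)))/2) + C3*exp(sqrt(2)*y*(1 + sqrt(1 + 2*sqrt(3)))/2) - y^3/3 + sqrt(6)*y^2/3 - 4*y/3 - 2*sqrt(3)*y/3


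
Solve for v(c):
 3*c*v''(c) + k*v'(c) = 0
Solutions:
 v(c) = C1 + c^(1 - re(k)/3)*(C2*sin(log(c)*Abs(im(k))/3) + C3*cos(log(c)*im(k)/3))


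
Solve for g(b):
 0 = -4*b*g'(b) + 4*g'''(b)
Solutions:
 g(b) = C1 + Integral(C2*airyai(b) + C3*airybi(b), b)


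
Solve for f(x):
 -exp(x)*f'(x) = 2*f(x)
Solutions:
 f(x) = C1*exp(2*exp(-x))


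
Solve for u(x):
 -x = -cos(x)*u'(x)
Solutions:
 u(x) = C1 + Integral(x/cos(x), x)


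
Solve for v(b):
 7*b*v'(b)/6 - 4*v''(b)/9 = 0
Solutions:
 v(b) = C1 + C2*erfi(sqrt(21)*b/4)


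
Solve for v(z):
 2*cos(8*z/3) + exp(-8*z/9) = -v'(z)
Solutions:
 v(z) = C1 - 3*sin(8*z/3)/4 + 9*exp(-8*z/9)/8


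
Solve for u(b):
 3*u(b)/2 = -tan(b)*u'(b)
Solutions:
 u(b) = C1/sin(b)^(3/2)


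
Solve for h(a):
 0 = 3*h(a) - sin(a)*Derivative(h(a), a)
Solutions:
 h(a) = C1*(cos(a) - 1)^(3/2)/(cos(a) + 1)^(3/2)


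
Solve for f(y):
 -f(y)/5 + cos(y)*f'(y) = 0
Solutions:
 f(y) = C1*(sin(y) + 1)^(1/10)/(sin(y) - 1)^(1/10)


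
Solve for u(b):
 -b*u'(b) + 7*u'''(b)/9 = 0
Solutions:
 u(b) = C1 + Integral(C2*airyai(21^(2/3)*b/7) + C3*airybi(21^(2/3)*b/7), b)


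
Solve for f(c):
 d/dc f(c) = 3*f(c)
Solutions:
 f(c) = C1*exp(3*c)


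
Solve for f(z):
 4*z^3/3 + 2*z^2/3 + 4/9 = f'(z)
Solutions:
 f(z) = C1 + z^4/3 + 2*z^3/9 + 4*z/9


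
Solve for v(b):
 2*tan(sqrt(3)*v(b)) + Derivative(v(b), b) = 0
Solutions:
 v(b) = sqrt(3)*(pi - asin(C1*exp(-2*sqrt(3)*b)))/3
 v(b) = sqrt(3)*asin(C1*exp(-2*sqrt(3)*b))/3


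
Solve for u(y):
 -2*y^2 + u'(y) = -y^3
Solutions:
 u(y) = C1 - y^4/4 + 2*y^3/3


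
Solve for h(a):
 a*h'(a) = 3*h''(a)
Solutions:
 h(a) = C1 + C2*erfi(sqrt(6)*a/6)


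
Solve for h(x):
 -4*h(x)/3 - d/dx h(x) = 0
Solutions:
 h(x) = C1*exp(-4*x/3)


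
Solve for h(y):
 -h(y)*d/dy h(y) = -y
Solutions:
 h(y) = -sqrt(C1 + y^2)
 h(y) = sqrt(C1 + y^2)


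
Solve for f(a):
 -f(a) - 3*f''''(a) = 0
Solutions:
 f(a) = (C1*sin(sqrt(2)*3^(3/4)*a/6) + C2*cos(sqrt(2)*3^(3/4)*a/6))*exp(-sqrt(2)*3^(3/4)*a/6) + (C3*sin(sqrt(2)*3^(3/4)*a/6) + C4*cos(sqrt(2)*3^(3/4)*a/6))*exp(sqrt(2)*3^(3/4)*a/6)


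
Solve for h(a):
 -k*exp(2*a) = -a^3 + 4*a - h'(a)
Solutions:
 h(a) = C1 - a^4/4 + 2*a^2 + k*exp(2*a)/2


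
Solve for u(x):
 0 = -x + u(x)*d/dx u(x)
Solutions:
 u(x) = -sqrt(C1 + x^2)
 u(x) = sqrt(C1 + x^2)


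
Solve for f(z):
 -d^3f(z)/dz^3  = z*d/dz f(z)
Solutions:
 f(z) = C1 + Integral(C2*airyai(-z) + C3*airybi(-z), z)


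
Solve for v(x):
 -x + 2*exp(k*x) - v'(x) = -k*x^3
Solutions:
 v(x) = C1 + k*x^4/4 - x^2/2 + 2*exp(k*x)/k


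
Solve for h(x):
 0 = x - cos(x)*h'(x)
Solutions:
 h(x) = C1 + Integral(x/cos(x), x)


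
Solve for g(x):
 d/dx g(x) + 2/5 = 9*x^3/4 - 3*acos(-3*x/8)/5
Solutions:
 g(x) = C1 + 9*x^4/16 - 3*x*acos(-3*x/8)/5 - 2*x/5 - sqrt(64 - 9*x^2)/5


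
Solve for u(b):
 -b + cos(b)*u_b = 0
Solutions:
 u(b) = C1 + Integral(b/cos(b), b)


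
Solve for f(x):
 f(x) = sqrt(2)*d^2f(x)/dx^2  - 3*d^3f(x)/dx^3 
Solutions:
 f(x) = C1*exp(x*(4*2^(1/3)/(-4*sqrt(2) + sqrt(-32 + (243 - 4*sqrt(2))^2) + 243)^(1/3) + 4*sqrt(2) + 2^(2/3)*(-4*sqrt(2) + sqrt(-32 + (243 - 4*sqrt(2))^2) + 243)^(1/3))/36)*sin(2^(1/3)*sqrt(3)*x*(-2^(1/3)*(-4*sqrt(2) + 27*sqrt(-32/729 + (9 - 4*sqrt(2)/27)^2) + 243)^(1/3) + 4/(-4*sqrt(2) + 27*sqrt(-32/729 + (9 - 4*sqrt(2)/27)^2) + 243)^(1/3))/36) + C2*exp(x*(4*2^(1/3)/(-4*sqrt(2) + sqrt(-32 + (243 - 4*sqrt(2))^2) + 243)^(1/3) + 4*sqrt(2) + 2^(2/3)*(-4*sqrt(2) + sqrt(-32 + (243 - 4*sqrt(2))^2) + 243)^(1/3))/36)*cos(2^(1/3)*sqrt(3)*x*(-2^(1/3)*(-4*sqrt(2) + 27*sqrt(-32/729 + (9 - 4*sqrt(2)/27)^2) + 243)^(1/3) + 4/(-4*sqrt(2) + 27*sqrt(-32/729 + (9 - 4*sqrt(2)/27)^2) + 243)^(1/3))/36) + C3*exp(x*(-2^(2/3)*(-4*sqrt(2) + sqrt(-32 + (243 - 4*sqrt(2))^2) + 243)^(1/3) - 4*2^(1/3)/(-4*sqrt(2) + sqrt(-32 + (243 - 4*sqrt(2))^2) + 243)^(1/3) + 2*sqrt(2))/18)


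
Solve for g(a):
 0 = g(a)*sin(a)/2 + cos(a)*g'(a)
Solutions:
 g(a) = C1*sqrt(cos(a))


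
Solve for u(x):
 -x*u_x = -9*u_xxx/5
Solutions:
 u(x) = C1 + Integral(C2*airyai(15^(1/3)*x/3) + C3*airybi(15^(1/3)*x/3), x)


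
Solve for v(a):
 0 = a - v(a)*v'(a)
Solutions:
 v(a) = -sqrt(C1 + a^2)
 v(a) = sqrt(C1 + a^2)


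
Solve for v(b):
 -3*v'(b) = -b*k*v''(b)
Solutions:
 v(b) = C1 + b^(((re(k) + 3)*re(k) + im(k)^2)/(re(k)^2 + im(k)^2))*(C2*sin(3*log(b)*Abs(im(k))/(re(k)^2 + im(k)^2)) + C3*cos(3*log(b)*im(k)/(re(k)^2 + im(k)^2)))


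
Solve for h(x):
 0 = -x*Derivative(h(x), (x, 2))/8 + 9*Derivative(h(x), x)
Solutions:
 h(x) = C1 + C2*x^73


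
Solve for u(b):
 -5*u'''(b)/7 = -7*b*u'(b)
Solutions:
 u(b) = C1 + Integral(C2*airyai(35^(2/3)*b/5) + C3*airybi(35^(2/3)*b/5), b)


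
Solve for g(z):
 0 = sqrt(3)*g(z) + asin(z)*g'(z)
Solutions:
 g(z) = C1*exp(-sqrt(3)*Integral(1/asin(z), z))


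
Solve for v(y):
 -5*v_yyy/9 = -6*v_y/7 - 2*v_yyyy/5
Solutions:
 v(y) = C1 + C2*exp(y*(875*5^(2/3)*7^(1/3)/(486*sqrt(192446) + 214321)^(1/3) + 350 + 5^(1/3)*7^(2/3)*(486*sqrt(192446) + 214321)^(1/3))/756)*sin(sqrt(3)*35^(1/3)*y*(-7^(1/3)*(486*sqrt(192446) + 214321)^(1/3) + 875*5^(1/3)/(486*sqrt(192446) + 214321)^(1/3))/756) + C3*exp(y*(875*5^(2/3)*7^(1/3)/(486*sqrt(192446) + 214321)^(1/3) + 350 + 5^(1/3)*7^(2/3)*(486*sqrt(192446) + 214321)^(1/3))/756)*cos(sqrt(3)*35^(1/3)*y*(-7^(1/3)*(486*sqrt(192446) + 214321)^(1/3) + 875*5^(1/3)/(486*sqrt(192446) + 214321)^(1/3))/756) + C4*exp(y*(-5^(1/3)*7^(2/3)*(486*sqrt(192446) + 214321)^(1/3) - 875*5^(2/3)*7^(1/3)/(486*sqrt(192446) + 214321)^(1/3) + 175)/378)


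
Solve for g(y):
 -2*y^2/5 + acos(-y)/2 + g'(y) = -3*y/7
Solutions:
 g(y) = C1 + 2*y^3/15 - 3*y^2/14 - y*acos(-y)/2 - sqrt(1 - y^2)/2


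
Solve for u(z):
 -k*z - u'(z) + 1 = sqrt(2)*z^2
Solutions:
 u(z) = C1 - k*z^2/2 - sqrt(2)*z^3/3 + z


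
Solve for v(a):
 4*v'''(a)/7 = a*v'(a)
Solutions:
 v(a) = C1 + Integral(C2*airyai(14^(1/3)*a/2) + C3*airybi(14^(1/3)*a/2), a)


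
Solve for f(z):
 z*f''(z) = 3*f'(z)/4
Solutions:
 f(z) = C1 + C2*z^(7/4)


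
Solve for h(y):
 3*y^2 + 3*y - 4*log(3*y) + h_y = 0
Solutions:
 h(y) = C1 - y^3 - 3*y^2/2 + 4*y*log(y) - 4*y + y*log(81)


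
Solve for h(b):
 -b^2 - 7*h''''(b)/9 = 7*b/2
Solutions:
 h(b) = C1 + C2*b + C3*b^2 + C4*b^3 - b^6/280 - 3*b^5/80


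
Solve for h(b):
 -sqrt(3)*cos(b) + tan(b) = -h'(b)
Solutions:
 h(b) = C1 + log(cos(b)) + sqrt(3)*sin(b)


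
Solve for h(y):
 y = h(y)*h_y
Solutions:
 h(y) = -sqrt(C1 + y^2)
 h(y) = sqrt(C1 + y^2)


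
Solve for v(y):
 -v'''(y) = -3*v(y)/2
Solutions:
 v(y) = C3*exp(2^(2/3)*3^(1/3)*y/2) + (C1*sin(2^(2/3)*3^(5/6)*y/4) + C2*cos(2^(2/3)*3^(5/6)*y/4))*exp(-2^(2/3)*3^(1/3)*y/4)


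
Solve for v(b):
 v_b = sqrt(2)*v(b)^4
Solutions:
 v(b) = (-1/(C1 + 3*sqrt(2)*b))^(1/3)
 v(b) = (-1/(C1 + sqrt(2)*b))^(1/3)*(-3^(2/3) - 3*3^(1/6)*I)/6
 v(b) = (-1/(C1 + sqrt(2)*b))^(1/3)*(-3^(2/3) + 3*3^(1/6)*I)/6


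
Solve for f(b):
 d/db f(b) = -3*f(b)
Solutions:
 f(b) = C1*exp(-3*b)


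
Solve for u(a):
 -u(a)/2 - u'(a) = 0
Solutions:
 u(a) = C1*exp(-a/2)


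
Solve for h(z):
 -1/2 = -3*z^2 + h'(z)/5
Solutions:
 h(z) = C1 + 5*z^3 - 5*z/2


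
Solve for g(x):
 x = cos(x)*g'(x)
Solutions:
 g(x) = C1 + Integral(x/cos(x), x)


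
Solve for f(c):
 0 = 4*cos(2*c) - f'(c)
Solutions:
 f(c) = C1 + 2*sin(2*c)


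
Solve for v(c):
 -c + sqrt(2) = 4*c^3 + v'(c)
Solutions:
 v(c) = C1 - c^4 - c^2/2 + sqrt(2)*c


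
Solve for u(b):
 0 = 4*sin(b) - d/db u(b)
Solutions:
 u(b) = C1 - 4*cos(b)


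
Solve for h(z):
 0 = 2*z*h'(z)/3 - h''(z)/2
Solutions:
 h(z) = C1 + C2*erfi(sqrt(6)*z/3)


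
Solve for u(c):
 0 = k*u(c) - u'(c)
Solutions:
 u(c) = C1*exp(c*k)


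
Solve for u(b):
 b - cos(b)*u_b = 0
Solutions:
 u(b) = C1 + Integral(b/cos(b), b)


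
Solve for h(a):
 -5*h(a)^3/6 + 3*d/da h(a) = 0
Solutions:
 h(a) = -3*sqrt(-1/(C1 + 5*a))
 h(a) = 3*sqrt(-1/(C1 + 5*a))


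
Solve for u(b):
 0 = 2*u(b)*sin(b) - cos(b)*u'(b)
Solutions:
 u(b) = C1/cos(b)^2


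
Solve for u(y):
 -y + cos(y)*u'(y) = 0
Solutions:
 u(y) = C1 + Integral(y/cos(y), y)


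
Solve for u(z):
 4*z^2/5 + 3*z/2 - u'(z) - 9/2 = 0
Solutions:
 u(z) = C1 + 4*z^3/15 + 3*z^2/4 - 9*z/2


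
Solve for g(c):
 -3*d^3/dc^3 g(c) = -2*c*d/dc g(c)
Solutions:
 g(c) = C1 + Integral(C2*airyai(2^(1/3)*3^(2/3)*c/3) + C3*airybi(2^(1/3)*3^(2/3)*c/3), c)


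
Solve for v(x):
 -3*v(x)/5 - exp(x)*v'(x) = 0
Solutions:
 v(x) = C1*exp(3*exp(-x)/5)


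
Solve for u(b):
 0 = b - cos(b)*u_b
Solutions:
 u(b) = C1 + Integral(b/cos(b), b)


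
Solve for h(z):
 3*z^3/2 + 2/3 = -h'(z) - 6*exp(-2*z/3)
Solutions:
 h(z) = C1 - 3*z^4/8 - 2*z/3 + 9*exp(-2*z/3)


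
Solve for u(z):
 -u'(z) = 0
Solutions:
 u(z) = C1


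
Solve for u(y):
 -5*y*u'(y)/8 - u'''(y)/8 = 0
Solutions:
 u(y) = C1 + Integral(C2*airyai(-5^(1/3)*y) + C3*airybi(-5^(1/3)*y), y)


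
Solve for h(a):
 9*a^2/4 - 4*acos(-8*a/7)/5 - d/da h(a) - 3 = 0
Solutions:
 h(a) = C1 + 3*a^3/4 - 4*a*acos(-8*a/7)/5 - 3*a - sqrt(49 - 64*a^2)/10


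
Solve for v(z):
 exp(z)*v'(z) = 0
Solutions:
 v(z) = C1


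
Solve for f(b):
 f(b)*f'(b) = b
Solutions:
 f(b) = -sqrt(C1 + b^2)
 f(b) = sqrt(C1 + b^2)


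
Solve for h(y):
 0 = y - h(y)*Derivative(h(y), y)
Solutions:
 h(y) = -sqrt(C1 + y^2)
 h(y) = sqrt(C1 + y^2)


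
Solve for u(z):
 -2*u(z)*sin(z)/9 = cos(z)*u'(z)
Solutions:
 u(z) = C1*cos(z)^(2/9)


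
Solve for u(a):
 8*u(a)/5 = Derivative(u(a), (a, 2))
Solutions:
 u(a) = C1*exp(-2*sqrt(10)*a/5) + C2*exp(2*sqrt(10)*a/5)


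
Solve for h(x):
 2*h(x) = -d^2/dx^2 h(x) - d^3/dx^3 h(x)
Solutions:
 h(x) = C1*exp(x*(-2 + (3*sqrt(87) + 28)^(-1/3) + (3*sqrt(87) + 28)^(1/3))/6)*sin(sqrt(3)*x*(-(3*sqrt(87) + 28)^(1/3) + (3*sqrt(87) + 28)^(-1/3))/6) + C2*exp(x*(-2 + (3*sqrt(87) + 28)^(-1/3) + (3*sqrt(87) + 28)^(1/3))/6)*cos(sqrt(3)*x*(-(3*sqrt(87) + 28)^(1/3) + (3*sqrt(87) + 28)^(-1/3))/6) + C3*exp(-x*((3*sqrt(87) + 28)^(-1/3) + 1 + (3*sqrt(87) + 28)^(1/3))/3)


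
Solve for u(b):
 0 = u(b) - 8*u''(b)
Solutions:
 u(b) = C1*exp(-sqrt(2)*b/4) + C2*exp(sqrt(2)*b/4)


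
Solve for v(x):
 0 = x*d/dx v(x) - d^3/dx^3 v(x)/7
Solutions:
 v(x) = C1 + Integral(C2*airyai(7^(1/3)*x) + C3*airybi(7^(1/3)*x), x)


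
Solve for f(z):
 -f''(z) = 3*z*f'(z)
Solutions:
 f(z) = C1 + C2*erf(sqrt(6)*z/2)


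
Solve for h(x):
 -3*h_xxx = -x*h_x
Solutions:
 h(x) = C1 + Integral(C2*airyai(3^(2/3)*x/3) + C3*airybi(3^(2/3)*x/3), x)


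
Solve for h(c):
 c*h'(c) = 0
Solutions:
 h(c) = C1


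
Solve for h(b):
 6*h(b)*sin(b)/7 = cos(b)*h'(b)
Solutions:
 h(b) = C1/cos(b)^(6/7)


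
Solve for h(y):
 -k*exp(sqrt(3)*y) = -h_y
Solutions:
 h(y) = C1 + sqrt(3)*k*exp(sqrt(3)*y)/3


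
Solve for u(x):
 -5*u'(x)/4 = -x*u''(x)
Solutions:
 u(x) = C1 + C2*x^(9/4)


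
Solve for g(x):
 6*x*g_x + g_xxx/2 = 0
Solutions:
 g(x) = C1 + Integral(C2*airyai(-12^(1/3)*x) + C3*airybi(-12^(1/3)*x), x)


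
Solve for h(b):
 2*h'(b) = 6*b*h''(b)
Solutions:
 h(b) = C1 + C2*b^(4/3)


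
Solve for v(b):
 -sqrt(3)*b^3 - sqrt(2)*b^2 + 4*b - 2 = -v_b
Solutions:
 v(b) = C1 + sqrt(3)*b^4/4 + sqrt(2)*b^3/3 - 2*b^2 + 2*b


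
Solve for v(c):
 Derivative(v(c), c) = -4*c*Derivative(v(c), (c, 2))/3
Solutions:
 v(c) = C1 + C2*c^(1/4)


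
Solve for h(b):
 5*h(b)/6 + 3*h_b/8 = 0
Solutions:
 h(b) = C1*exp(-20*b/9)


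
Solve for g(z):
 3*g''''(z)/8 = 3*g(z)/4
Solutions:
 g(z) = C1*exp(-2^(1/4)*z) + C2*exp(2^(1/4)*z) + C3*sin(2^(1/4)*z) + C4*cos(2^(1/4)*z)


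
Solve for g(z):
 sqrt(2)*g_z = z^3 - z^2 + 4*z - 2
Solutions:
 g(z) = C1 + sqrt(2)*z^4/8 - sqrt(2)*z^3/6 + sqrt(2)*z^2 - sqrt(2)*z


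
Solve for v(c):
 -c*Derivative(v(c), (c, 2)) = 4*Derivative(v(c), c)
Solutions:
 v(c) = C1 + C2/c^3


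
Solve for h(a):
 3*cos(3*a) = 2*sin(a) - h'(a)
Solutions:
 h(a) = C1 - sin(3*a) - 2*cos(a)


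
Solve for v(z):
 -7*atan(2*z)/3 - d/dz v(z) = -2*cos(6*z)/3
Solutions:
 v(z) = C1 - 7*z*atan(2*z)/3 + 7*log(4*z^2 + 1)/12 + sin(6*z)/9


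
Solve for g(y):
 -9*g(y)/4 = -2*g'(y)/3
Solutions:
 g(y) = C1*exp(27*y/8)


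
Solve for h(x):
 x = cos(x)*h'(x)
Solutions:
 h(x) = C1 + Integral(x/cos(x), x)


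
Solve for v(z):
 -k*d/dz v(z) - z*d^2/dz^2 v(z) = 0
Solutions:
 v(z) = C1 + z^(1 - re(k))*(C2*sin(log(z)*Abs(im(k))) + C3*cos(log(z)*im(k)))


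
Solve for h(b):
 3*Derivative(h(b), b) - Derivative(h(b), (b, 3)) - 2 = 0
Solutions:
 h(b) = C1 + C2*exp(-sqrt(3)*b) + C3*exp(sqrt(3)*b) + 2*b/3


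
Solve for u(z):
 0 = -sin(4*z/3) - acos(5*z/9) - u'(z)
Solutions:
 u(z) = C1 - z*acos(5*z/9) + sqrt(81 - 25*z^2)/5 + 3*cos(4*z/3)/4


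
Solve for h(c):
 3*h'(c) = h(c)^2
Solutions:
 h(c) = -3/(C1 + c)


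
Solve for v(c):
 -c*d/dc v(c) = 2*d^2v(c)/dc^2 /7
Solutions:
 v(c) = C1 + C2*erf(sqrt(7)*c/2)


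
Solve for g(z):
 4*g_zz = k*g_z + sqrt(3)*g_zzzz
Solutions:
 g(z) = C1 + C2*exp(-z*(2^(2/3)*3^(1/6)*(9*k + sqrt(81*k^2 - 256*sqrt(3)))^(1/3) + 8*6^(1/3)/(9*k + sqrt(81*k^2 - 256*sqrt(3)))^(1/3))/6) + C3*exp(z*(2^(2/3)*3^(1/6)*(9*k + sqrt(81*k^2 - 256*sqrt(3)))^(1/3) - 6^(2/3)*I*(9*k + sqrt(81*k^2 - 256*sqrt(3)))^(1/3) - 64*sqrt(3)/((9*k + sqrt(81*k^2 - 256*sqrt(3)))^(1/3)*(-2^(2/3)*3^(1/6) + 6^(2/3)*I)))/12) + C4*exp(z*(2^(2/3)*3^(1/6)*(9*k + sqrt(81*k^2 - 256*sqrt(3)))^(1/3) + 6^(2/3)*I*(9*k + sqrt(81*k^2 - 256*sqrt(3)))^(1/3) + 64*sqrt(3)/((9*k + sqrt(81*k^2 - 256*sqrt(3)))^(1/3)*(2^(2/3)*3^(1/6) + 6^(2/3)*I)))/12)


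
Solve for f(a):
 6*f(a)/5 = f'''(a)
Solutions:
 f(a) = C3*exp(5^(2/3)*6^(1/3)*a/5) + (C1*sin(2^(1/3)*3^(5/6)*5^(2/3)*a/10) + C2*cos(2^(1/3)*3^(5/6)*5^(2/3)*a/10))*exp(-5^(2/3)*6^(1/3)*a/10)


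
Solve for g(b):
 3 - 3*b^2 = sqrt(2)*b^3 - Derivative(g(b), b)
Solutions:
 g(b) = C1 + sqrt(2)*b^4/4 + b^3 - 3*b


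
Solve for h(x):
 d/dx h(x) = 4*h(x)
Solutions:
 h(x) = C1*exp(4*x)


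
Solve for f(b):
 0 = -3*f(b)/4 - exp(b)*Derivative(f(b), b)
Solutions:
 f(b) = C1*exp(3*exp(-b)/4)


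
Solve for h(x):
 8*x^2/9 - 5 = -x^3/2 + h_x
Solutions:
 h(x) = C1 + x^4/8 + 8*x^3/27 - 5*x


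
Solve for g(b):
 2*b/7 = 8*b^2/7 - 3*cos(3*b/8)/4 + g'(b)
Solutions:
 g(b) = C1 - 8*b^3/21 + b^2/7 + 2*sin(3*b/8)


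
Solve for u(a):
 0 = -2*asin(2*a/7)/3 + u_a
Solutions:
 u(a) = C1 + 2*a*asin(2*a/7)/3 + sqrt(49 - 4*a^2)/3


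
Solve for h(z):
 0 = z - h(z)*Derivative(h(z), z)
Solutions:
 h(z) = -sqrt(C1 + z^2)
 h(z) = sqrt(C1 + z^2)


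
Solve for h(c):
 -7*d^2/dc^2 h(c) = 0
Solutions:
 h(c) = C1 + C2*c


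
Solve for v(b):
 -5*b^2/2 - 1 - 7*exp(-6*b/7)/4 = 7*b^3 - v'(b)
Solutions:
 v(b) = C1 + 7*b^4/4 + 5*b^3/6 + b - 49*exp(-6*b/7)/24


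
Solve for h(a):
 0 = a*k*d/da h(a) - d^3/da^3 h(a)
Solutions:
 h(a) = C1 + Integral(C2*airyai(a*k^(1/3)) + C3*airybi(a*k^(1/3)), a)


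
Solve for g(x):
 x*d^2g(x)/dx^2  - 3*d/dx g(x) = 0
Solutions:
 g(x) = C1 + C2*x^4


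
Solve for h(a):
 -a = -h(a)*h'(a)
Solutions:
 h(a) = -sqrt(C1 + a^2)
 h(a) = sqrt(C1 + a^2)


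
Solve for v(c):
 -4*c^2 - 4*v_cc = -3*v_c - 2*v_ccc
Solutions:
 v(c) = C1 + 4*c^3/9 + 16*c^2/9 + 80*c/27 + (C2*sin(sqrt(2)*c/2) + C3*cos(sqrt(2)*c/2))*exp(c)


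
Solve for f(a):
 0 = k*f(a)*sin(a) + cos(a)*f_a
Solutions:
 f(a) = C1*exp(k*log(cos(a)))


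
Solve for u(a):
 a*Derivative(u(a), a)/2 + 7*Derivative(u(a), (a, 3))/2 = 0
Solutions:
 u(a) = C1 + Integral(C2*airyai(-7^(2/3)*a/7) + C3*airybi(-7^(2/3)*a/7), a)


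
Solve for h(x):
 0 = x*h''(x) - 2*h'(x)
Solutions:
 h(x) = C1 + C2*x^3


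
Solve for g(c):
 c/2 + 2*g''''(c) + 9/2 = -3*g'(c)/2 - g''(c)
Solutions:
 g(c) = C1 + C2*exp(-3^(1/3)*c*(-(27 + sqrt(753))^(1/3) + 2*3^(1/3)/(27 + sqrt(753))^(1/3))/12)*sin(3^(1/6)*c*(6/(27 + sqrt(753))^(1/3) + 3^(2/3)*(27 + sqrt(753))^(1/3))/12) + C3*exp(-3^(1/3)*c*(-(27 + sqrt(753))^(1/3) + 2*3^(1/3)/(27 + sqrt(753))^(1/3))/12)*cos(3^(1/6)*c*(6/(27 + sqrt(753))^(1/3) + 3^(2/3)*(27 + sqrt(753))^(1/3))/12) + C4*exp(3^(1/3)*c*(-(27 + sqrt(753))^(1/3) + 2*3^(1/3)/(27 + sqrt(753))^(1/3))/6) - c^2/6 - 25*c/9


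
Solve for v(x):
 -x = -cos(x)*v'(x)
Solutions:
 v(x) = C1 + Integral(x/cos(x), x)


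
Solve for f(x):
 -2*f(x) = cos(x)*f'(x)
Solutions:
 f(x) = C1*(sin(x) - 1)/(sin(x) + 1)


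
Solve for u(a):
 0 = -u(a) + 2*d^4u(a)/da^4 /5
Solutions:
 u(a) = C1*exp(-2^(3/4)*5^(1/4)*a/2) + C2*exp(2^(3/4)*5^(1/4)*a/2) + C3*sin(2^(3/4)*5^(1/4)*a/2) + C4*cos(2^(3/4)*5^(1/4)*a/2)


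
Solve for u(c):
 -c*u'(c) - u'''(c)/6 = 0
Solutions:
 u(c) = C1 + Integral(C2*airyai(-6^(1/3)*c) + C3*airybi(-6^(1/3)*c), c)


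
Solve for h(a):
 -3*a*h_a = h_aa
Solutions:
 h(a) = C1 + C2*erf(sqrt(6)*a/2)


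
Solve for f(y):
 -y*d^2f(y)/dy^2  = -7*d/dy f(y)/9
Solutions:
 f(y) = C1 + C2*y^(16/9)


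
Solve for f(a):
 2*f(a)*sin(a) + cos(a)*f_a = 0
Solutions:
 f(a) = C1*cos(a)^2


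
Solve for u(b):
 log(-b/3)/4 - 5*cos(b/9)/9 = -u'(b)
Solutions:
 u(b) = C1 - b*log(-b)/4 + b/4 + b*log(3)/4 + 5*sin(b/9)


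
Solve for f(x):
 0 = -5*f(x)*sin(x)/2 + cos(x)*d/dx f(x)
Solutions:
 f(x) = C1/cos(x)^(5/2)


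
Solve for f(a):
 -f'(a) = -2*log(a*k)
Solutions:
 f(a) = C1 + 2*a*log(a*k) - 2*a


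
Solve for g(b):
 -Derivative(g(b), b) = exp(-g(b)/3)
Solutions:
 g(b) = 3*log(C1 - b/3)


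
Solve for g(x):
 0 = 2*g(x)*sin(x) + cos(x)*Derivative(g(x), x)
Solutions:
 g(x) = C1*cos(x)^2


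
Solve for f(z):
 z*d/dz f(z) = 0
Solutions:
 f(z) = C1


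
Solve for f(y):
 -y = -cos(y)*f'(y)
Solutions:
 f(y) = C1 + Integral(y/cos(y), y)


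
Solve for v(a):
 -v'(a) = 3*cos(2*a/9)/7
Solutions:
 v(a) = C1 - 27*sin(2*a/9)/14


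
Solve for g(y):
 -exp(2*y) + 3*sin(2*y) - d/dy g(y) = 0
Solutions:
 g(y) = C1 - exp(2*y)/2 - 3*cos(2*y)/2


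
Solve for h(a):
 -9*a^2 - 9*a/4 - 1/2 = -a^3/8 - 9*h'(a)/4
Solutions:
 h(a) = C1 - a^4/72 + 4*a^3/3 + a^2/2 + 2*a/9


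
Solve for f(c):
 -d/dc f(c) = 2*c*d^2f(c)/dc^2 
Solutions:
 f(c) = C1 + C2*sqrt(c)


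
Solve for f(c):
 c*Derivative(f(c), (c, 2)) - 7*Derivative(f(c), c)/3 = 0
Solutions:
 f(c) = C1 + C2*c^(10/3)


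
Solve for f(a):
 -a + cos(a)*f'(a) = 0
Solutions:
 f(a) = C1 + Integral(a/cos(a), a)


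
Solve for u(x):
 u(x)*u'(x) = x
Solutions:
 u(x) = -sqrt(C1 + x^2)
 u(x) = sqrt(C1 + x^2)


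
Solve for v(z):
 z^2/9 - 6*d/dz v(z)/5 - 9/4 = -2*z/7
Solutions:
 v(z) = C1 + 5*z^3/162 + 5*z^2/42 - 15*z/8


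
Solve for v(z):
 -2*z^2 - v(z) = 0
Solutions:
 v(z) = -2*z^2


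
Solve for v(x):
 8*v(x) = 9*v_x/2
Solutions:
 v(x) = C1*exp(16*x/9)


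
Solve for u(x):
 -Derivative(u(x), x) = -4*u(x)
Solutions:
 u(x) = C1*exp(4*x)


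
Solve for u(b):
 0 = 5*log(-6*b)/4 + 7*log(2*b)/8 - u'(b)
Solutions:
 u(b) = C1 + 17*b*log(b)/8 + b*(-17 + 7*log(2) + 10*log(6) + 10*I*pi)/8


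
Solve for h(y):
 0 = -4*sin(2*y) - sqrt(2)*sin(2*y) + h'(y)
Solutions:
 h(y) = C1 - 2*cos(2*y) - sqrt(2)*cos(2*y)/2


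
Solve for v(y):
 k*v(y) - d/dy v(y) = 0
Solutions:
 v(y) = C1*exp(k*y)


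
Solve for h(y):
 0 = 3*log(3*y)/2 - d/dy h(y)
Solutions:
 h(y) = C1 + 3*y*log(y)/2 - 3*y/2 + 3*y*log(3)/2


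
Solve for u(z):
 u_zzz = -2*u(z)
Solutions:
 u(z) = C3*exp(-2^(1/3)*z) + (C1*sin(2^(1/3)*sqrt(3)*z/2) + C2*cos(2^(1/3)*sqrt(3)*z/2))*exp(2^(1/3)*z/2)


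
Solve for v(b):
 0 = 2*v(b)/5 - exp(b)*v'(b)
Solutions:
 v(b) = C1*exp(-2*exp(-b)/5)


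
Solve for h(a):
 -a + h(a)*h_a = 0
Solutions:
 h(a) = -sqrt(C1 + a^2)
 h(a) = sqrt(C1 + a^2)


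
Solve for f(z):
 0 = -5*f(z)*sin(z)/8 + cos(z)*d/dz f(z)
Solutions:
 f(z) = C1/cos(z)^(5/8)


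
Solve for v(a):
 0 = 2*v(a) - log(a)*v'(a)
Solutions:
 v(a) = C1*exp(2*li(a))


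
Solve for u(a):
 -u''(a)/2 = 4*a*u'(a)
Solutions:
 u(a) = C1 + C2*erf(2*a)


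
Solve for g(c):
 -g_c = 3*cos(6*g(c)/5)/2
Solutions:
 3*c/2 - 5*log(sin(6*g(c)/5) - 1)/12 + 5*log(sin(6*g(c)/5) + 1)/12 = C1


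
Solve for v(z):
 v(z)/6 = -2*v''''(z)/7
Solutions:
 v(z) = (C1*sin(3^(3/4)*7^(1/4)*z/6) + C2*cos(3^(3/4)*7^(1/4)*z/6))*exp(-3^(3/4)*7^(1/4)*z/6) + (C3*sin(3^(3/4)*7^(1/4)*z/6) + C4*cos(3^(3/4)*7^(1/4)*z/6))*exp(3^(3/4)*7^(1/4)*z/6)


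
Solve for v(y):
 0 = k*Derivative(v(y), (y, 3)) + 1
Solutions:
 v(y) = C1 + C2*y + C3*y^2 - y^3/(6*k)


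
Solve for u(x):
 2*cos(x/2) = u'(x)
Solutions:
 u(x) = C1 + 4*sin(x/2)


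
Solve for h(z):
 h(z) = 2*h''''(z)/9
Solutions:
 h(z) = C1*exp(-2^(3/4)*sqrt(3)*z/2) + C2*exp(2^(3/4)*sqrt(3)*z/2) + C3*sin(2^(3/4)*sqrt(3)*z/2) + C4*cos(2^(3/4)*sqrt(3)*z/2)


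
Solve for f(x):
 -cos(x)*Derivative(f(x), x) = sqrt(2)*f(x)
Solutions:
 f(x) = C1*(sin(x) - 1)^(sqrt(2)/2)/(sin(x) + 1)^(sqrt(2)/2)


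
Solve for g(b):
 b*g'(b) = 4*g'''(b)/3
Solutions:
 g(b) = C1 + Integral(C2*airyai(6^(1/3)*b/2) + C3*airybi(6^(1/3)*b/2), b)


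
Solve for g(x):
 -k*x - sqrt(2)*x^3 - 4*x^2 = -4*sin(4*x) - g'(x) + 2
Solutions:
 g(x) = C1 + k*x^2/2 + sqrt(2)*x^4/4 + 4*x^3/3 + 2*x + cos(4*x)


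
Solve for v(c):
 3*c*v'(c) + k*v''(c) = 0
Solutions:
 v(c) = C1 + C2*sqrt(k)*erf(sqrt(6)*c*sqrt(1/k)/2)


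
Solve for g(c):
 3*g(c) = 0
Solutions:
 g(c) = 0


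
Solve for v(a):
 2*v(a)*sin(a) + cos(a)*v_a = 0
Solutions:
 v(a) = C1*cos(a)^2


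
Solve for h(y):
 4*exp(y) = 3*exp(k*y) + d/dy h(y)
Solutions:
 h(y) = C1 + 4*exp(y) - 3*exp(k*y)/k


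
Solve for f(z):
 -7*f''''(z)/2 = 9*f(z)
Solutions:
 f(z) = (C1*sin(14^(3/4)*sqrt(3)*z/14) + C2*cos(14^(3/4)*sqrt(3)*z/14))*exp(-14^(3/4)*sqrt(3)*z/14) + (C3*sin(14^(3/4)*sqrt(3)*z/14) + C4*cos(14^(3/4)*sqrt(3)*z/14))*exp(14^(3/4)*sqrt(3)*z/14)


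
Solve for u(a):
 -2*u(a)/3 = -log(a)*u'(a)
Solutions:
 u(a) = C1*exp(2*li(a)/3)


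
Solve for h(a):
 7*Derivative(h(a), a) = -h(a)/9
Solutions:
 h(a) = C1*exp(-a/63)


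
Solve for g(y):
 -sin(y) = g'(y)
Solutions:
 g(y) = C1 + cos(y)


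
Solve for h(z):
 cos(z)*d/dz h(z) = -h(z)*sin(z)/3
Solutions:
 h(z) = C1*cos(z)^(1/3)


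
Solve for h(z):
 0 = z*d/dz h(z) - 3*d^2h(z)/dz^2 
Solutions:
 h(z) = C1 + C2*erfi(sqrt(6)*z/6)


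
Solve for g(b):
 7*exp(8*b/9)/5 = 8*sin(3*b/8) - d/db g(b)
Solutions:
 g(b) = C1 - 63*exp(8*b/9)/40 - 64*cos(3*b/8)/3


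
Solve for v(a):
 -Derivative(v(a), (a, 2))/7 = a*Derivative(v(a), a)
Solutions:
 v(a) = C1 + C2*erf(sqrt(14)*a/2)


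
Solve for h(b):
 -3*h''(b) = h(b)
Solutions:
 h(b) = C1*sin(sqrt(3)*b/3) + C2*cos(sqrt(3)*b/3)


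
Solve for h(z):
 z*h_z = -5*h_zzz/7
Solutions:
 h(z) = C1 + Integral(C2*airyai(-5^(2/3)*7^(1/3)*z/5) + C3*airybi(-5^(2/3)*7^(1/3)*z/5), z)


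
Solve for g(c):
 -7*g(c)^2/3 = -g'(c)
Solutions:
 g(c) = -3/(C1 + 7*c)


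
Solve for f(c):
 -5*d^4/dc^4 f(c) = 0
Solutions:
 f(c) = C1 + C2*c + C3*c^2 + C4*c^3


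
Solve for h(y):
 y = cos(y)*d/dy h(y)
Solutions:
 h(y) = C1 + Integral(y/cos(y), y)


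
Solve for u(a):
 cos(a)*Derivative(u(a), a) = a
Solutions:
 u(a) = C1 + Integral(a/cos(a), a)


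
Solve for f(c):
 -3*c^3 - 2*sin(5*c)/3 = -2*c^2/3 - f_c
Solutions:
 f(c) = C1 + 3*c^4/4 - 2*c^3/9 - 2*cos(5*c)/15


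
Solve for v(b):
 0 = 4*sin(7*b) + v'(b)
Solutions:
 v(b) = C1 + 4*cos(7*b)/7


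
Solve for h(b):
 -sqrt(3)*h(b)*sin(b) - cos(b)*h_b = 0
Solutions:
 h(b) = C1*cos(b)^(sqrt(3))


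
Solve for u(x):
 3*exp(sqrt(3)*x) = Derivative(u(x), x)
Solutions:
 u(x) = C1 + sqrt(3)*exp(sqrt(3)*x)


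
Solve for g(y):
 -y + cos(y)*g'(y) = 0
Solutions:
 g(y) = C1 + Integral(y/cos(y), y)


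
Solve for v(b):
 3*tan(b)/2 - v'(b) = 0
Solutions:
 v(b) = C1 - 3*log(cos(b))/2


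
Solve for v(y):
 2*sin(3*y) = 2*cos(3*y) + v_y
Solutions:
 v(y) = C1 - 2*sqrt(2)*sin(3*y + pi/4)/3


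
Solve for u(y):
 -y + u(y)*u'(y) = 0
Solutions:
 u(y) = -sqrt(C1 + y^2)
 u(y) = sqrt(C1 + y^2)


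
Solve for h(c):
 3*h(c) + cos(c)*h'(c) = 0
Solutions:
 h(c) = C1*(sin(c) - 1)^(3/2)/(sin(c) + 1)^(3/2)


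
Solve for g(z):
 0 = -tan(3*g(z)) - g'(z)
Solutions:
 g(z) = -asin(C1*exp(-3*z))/3 + pi/3
 g(z) = asin(C1*exp(-3*z))/3


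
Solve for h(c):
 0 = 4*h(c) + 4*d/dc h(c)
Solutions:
 h(c) = C1*exp(-c)


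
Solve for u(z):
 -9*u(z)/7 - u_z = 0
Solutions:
 u(z) = C1*exp(-9*z/7)


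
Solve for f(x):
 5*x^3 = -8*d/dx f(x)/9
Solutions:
 f(x) = C1 - 45*x^4/32


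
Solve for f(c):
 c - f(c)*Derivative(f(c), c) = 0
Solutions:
 f(c) = -sqrt(C1 + c^2)
 f(c) = sqrt(C1 + c^2)


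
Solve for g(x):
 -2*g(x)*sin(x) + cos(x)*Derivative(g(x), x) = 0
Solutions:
 g(x) = C1/cos(x)^2


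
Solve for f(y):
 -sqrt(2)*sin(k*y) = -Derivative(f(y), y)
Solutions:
 f(y) = C1 - sqrt(2)*cos(k*y)/k


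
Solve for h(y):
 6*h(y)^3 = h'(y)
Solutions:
 h(y) = -sqrt(2)*sqrt(-1/(C1 + 6*y))/2
 h(y) = sqrt(2)*sqrt(-1/(C1 + 6*y))/2


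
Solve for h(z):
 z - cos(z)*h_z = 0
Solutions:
 h(z) = C1 + Integral(z/cos(z), z)


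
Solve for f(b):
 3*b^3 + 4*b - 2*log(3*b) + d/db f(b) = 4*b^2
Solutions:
 f(b) = C1 - 3*b^4/4 + 4*b^3/3 - 2*b^2 + 2*b*log(b) - 2*b + 2*b*log(3)


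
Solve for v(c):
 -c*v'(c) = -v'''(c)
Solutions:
 v(c) = C1 + Integral(C2*airyai(c) + C3*airybi(c), c)


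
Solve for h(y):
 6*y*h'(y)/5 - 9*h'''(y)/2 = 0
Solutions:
 h(y) = C1 + Integral(C2*airyai(30^(2/3)*y/15) + C3*airybi(30^(2/3)*y/15), y)


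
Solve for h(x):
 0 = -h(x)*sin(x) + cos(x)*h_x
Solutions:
 h(x) = C1/cos(x)


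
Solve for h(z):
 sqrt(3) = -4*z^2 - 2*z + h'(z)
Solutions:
 h(z) = C1 + 4*z^3/3 + z^2 + sqrt(3)*z


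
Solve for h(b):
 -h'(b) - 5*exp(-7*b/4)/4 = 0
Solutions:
 h(b) = C1 + 5*exp(-7*b/4)/7


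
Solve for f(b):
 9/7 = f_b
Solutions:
 f(b) = C1 + 9*b/7


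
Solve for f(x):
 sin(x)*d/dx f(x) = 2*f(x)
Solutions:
 f(x) = C1*(cos(x) - 1)/(cos(x) + 1)


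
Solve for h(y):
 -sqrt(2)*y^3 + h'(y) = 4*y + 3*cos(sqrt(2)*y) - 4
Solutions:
 h(y) = C1 + sqrt(2)*y^4/4 + 2*y^2 - 4*y + 3*sqrt(2)*sin(sqrt(2)*y)/2


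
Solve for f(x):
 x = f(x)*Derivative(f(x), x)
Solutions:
 f(x) = -sqrt(C1 + x^2)
 f(x) = sqrt(C1 + x^2)


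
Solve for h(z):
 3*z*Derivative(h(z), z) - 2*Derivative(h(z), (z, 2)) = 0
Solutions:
 h(z) = C1 + C2*erfi(sqrt(3)*z/2)


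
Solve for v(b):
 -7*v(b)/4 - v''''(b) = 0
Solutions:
 v(b) = (C1*sin(7^(1/4)*b/2) + C2*cos(7^(1/4)*b/2))*exp(-7^(1/4)*b/2) + (C3*sin(7^(1/4)*b/2) + C4*cos(7^(1/4)*b/2))*exp(7^(1/4)*b/2)


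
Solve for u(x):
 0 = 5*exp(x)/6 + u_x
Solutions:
 u(x) = C1 - 5*exp(x)/6


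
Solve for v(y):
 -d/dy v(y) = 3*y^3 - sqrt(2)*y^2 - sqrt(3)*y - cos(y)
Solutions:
 v(y) = C1 - 3*y^4/4 + sqrt(2)*y^3/3 + sqrt(3)*y^2/2 + sin(y)


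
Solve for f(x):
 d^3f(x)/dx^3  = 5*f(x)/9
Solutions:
 f(x) = C3*exp(15^(1/3)*x/3) + (C1*sin(3^(5/6)*5^(1/3)*x/6) + C2*cos(3^(5/6)*5^(1/3)*x/6))*exp(-15^(1/3)*x/6)


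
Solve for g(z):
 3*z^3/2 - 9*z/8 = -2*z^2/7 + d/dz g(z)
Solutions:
 g(z) = C1 + 3*z^4/8 + 2*z^3/21 - 9*z^2/16


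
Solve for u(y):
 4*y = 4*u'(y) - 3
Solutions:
 u(y) = C1 + y^2/2 + 3*y/4


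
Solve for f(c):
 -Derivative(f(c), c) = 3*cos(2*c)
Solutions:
 f(c) = C1 - 3*sin(2*c)/2


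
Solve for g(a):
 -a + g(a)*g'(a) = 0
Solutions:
 g(a) = -sqrt(C1 + a^2)
 g(a) = sqrt(C1 + a^2)


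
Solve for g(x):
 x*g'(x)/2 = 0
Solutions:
 g(x) = C1


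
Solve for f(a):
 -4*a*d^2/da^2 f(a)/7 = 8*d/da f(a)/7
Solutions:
 f(a) = C1 + C2/a


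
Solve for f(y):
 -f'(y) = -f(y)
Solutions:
 f(y) = C1*exp(y)


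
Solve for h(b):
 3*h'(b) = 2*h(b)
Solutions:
 h(b) = C1*exp(2*b/3)


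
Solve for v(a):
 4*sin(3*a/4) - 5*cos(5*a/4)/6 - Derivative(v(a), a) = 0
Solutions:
 v(a) = C1 - 2*sin(5*a/4)/3 - 16*cos(3*a/4)/3


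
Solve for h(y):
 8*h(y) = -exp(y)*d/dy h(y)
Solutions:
 h(y) = C1*exp(8*exp(-y))


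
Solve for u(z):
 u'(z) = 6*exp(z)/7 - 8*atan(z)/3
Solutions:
 u(z) = C1 - 8*z*atan(z)/3 + 6*exp(z)/7 + 4*log(z^2 + 1)/3


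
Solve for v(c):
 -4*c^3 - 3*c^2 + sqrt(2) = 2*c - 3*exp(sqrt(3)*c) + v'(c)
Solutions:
 v(c) = C1 - c^4 - c^3 - c^2 + sqrt(2)*c + sqrt(3)*exp(sqrt(3)*c)


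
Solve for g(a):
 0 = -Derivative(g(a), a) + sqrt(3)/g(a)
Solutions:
 g(a) = -sqrt(C1 + 2*sqrt(3)*a)
 g(a) = sqrt(C1 + 2*sqrt(3)*a)


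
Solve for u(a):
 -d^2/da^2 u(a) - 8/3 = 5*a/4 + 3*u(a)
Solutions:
 u(a) = C1*sin(sqrt(3)*a) + C2*cos(sqrt(3)*a) - 5*a/12 - 8/9


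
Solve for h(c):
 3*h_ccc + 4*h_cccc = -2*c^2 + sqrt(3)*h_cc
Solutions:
 h(c) = C1 + C2*c + C3*exp(c*(-3 + sqrt(9 + 16*sqrt(3)))/8) + C4*exp(-c*(3 + sqrt(9 + 16*sqrt(3)))/8) + sqrt(3)*c^4/18 + 2*c^3/3 + c^2*(8/3 + 2*sqrt(3))


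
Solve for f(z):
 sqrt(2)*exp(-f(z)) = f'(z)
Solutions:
 f(z) = log(C1 + sqrt(2)*z)


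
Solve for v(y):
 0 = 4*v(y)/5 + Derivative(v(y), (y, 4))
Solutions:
 v(y) = (C1*sin(5^(3/4)*y/5) + C2*cos(5^(3/4)*y/5))*exp(-5^(3/4)*y/5) + (C3*sin(5^(3/4)*y/5) + C4*cos(5^(3/4)*y/5))*exp(5^(3/4)*y/5)


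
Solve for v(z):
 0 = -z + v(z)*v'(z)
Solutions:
 v(z) = -sqrt(C1 + z^2)
 v(z) = sqrt(C1 + z^2)


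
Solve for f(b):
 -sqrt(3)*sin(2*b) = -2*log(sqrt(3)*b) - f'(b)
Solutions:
 f(b) = C1 - 2*b*log(b) - b*log(3) + 2*b - sqrt(3)*cos(2*b)/2
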